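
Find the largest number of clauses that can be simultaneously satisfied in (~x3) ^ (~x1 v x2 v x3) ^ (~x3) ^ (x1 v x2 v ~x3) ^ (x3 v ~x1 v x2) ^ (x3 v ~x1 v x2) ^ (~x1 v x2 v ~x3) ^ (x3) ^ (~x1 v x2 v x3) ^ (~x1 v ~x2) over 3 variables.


Enumerate all 8 truth assignments.
For each, count how many of the 10 clauses are satisfied.
The formula is not fully satisfiable, so the maximum is below 10.
Maximum simultaneously satisfiable clauses = 9.

9


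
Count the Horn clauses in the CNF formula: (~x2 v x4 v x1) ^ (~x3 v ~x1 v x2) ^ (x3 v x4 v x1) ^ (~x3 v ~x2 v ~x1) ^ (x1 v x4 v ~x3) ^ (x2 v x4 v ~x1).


A Horn clause has at most one positive literal.
Clause 1: 2 positive lit(s) -> not Horn
Clause 2: 1 positive lit(s) -> Horn
Clause 3: 3 positive lit(s) -> not Horn
Clause 4: 0 positive lit(s) -> Horn
Clause 5: 2 positive lit(s) -> not Horn
Clause 6: 2 positive lit(s) -> not Horn
Total Horn clauses = 2.

2


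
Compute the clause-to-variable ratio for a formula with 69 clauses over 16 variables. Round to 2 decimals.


Clause-to-variable ratio = clauses / variables.
69 / 16 = 4.31.

4.31


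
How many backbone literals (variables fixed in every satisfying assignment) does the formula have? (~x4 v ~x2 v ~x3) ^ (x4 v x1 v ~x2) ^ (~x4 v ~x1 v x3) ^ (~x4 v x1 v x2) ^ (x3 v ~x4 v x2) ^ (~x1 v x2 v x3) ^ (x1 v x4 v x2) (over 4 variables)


Find all satisfying assignments: 5 model(s).
Check which variables have the same value in every model.
No variable is fixed across all models.
Backbone size = 0.

0


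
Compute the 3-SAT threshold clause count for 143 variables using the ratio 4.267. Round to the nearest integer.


The 3-SAT phase transition occurs at approximately 4.267 clauses per variable.
m = 4.267 * 143 = 610.181.
Rounded to nearest integer: 610.

610


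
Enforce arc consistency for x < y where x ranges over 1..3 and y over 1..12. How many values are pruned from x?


For the constraint x < y, x needs a supporting value in y's domain.
x can be at most 11 (one less than y's maximum).
Valid x values from domain: 3 out of 3.
Pruned = 3 - 3 = 0.

0


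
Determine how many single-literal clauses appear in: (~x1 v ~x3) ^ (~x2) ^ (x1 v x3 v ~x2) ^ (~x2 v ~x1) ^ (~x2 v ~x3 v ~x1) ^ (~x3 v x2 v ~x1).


A unit clause contains exactly one literal.
Unit clauses found: (~x2).
Count = 1.

1


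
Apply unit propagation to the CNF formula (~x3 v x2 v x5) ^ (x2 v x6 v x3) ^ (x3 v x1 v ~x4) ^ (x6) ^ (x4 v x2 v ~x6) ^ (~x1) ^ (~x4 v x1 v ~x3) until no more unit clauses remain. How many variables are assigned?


Unit propagation repeatedly assigns the literal in any unit clause, then simplifies.
Assignments in order: x6 = T, x1 = F.
No further unit clauses remain.
Total variables assigned = 2.

2


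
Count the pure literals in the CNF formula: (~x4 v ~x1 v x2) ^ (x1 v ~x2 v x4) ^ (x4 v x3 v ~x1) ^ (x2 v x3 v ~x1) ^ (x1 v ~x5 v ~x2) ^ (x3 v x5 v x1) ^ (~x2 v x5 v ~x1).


A pure literal appears in only one polarity across all clauses.
Pure literals: x3 (positive only).
Count = 1.

1


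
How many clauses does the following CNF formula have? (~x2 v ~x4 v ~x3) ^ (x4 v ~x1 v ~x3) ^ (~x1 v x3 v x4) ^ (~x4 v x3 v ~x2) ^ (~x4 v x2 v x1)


Each group enclosed in parentheses joined by ^ is one clause.
Counting the conjuncts: 5 clauses.

5


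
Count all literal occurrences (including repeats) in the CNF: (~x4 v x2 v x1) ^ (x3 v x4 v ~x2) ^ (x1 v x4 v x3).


Clause lengths: 3, 3, 3.
Sum = 3 + 3 + 3 = 9.

9


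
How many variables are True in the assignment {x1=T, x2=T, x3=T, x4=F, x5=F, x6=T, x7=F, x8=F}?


The weight is the number of variables assigned True.
True variables: x1, x2, x3, x6.
Weight = 4.

4


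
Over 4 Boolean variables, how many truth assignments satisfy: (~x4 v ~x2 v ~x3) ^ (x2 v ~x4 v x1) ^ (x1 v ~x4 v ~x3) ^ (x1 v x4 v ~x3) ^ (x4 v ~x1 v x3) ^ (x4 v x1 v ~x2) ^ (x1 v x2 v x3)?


Enumerate all 16 truth assignments over 4 variables.
Test each against every clause.
Satisfying assignments found: 6.

6


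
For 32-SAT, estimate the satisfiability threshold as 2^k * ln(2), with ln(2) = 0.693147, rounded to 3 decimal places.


Using the asymptotic formula: threshold ~ 2^k * ln(2).
2^32 = 4294967296.
4294967296 * 0.693147 = 2977043696.321.

2977043696.321


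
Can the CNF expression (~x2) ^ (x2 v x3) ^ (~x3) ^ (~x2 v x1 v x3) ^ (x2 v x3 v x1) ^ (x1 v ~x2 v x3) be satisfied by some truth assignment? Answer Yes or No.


Check all 8 possible truth assignments.
Number of satisfying assignments found: 0.
The formula is unsatisfiable.

No


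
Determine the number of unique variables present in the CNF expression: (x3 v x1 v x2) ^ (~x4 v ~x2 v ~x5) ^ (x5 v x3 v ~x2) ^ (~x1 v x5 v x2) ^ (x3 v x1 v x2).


Identify each distinct variable in the formula.
Variables found: x1, x2, x3, x4, x5.
Total distinct variables = 5.

5


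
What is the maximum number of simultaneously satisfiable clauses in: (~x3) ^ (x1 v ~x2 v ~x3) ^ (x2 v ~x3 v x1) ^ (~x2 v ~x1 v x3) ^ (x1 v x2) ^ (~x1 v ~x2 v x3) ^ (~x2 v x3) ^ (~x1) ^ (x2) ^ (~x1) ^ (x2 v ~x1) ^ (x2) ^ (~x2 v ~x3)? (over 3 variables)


Enumerate all 8 truth assignments.
For each, count how many of the 13 clauses are satisfied.
The formula is not fully satisfiable, so the maximum is below 13.
Maximum simultaneously satisfiable clauses = 12.

12


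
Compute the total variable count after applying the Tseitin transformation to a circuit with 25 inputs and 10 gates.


The Tseitin transformation introduces one auxiliary variable per gate.
Total variables = inputs + gates = 25 + 10 = 35.

35


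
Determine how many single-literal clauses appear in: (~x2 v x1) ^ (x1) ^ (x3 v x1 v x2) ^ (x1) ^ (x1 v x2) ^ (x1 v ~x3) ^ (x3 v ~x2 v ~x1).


A unit clause contains exactly one literal.
Unit clauses found: (x1), (x1).
Count = 2.

2


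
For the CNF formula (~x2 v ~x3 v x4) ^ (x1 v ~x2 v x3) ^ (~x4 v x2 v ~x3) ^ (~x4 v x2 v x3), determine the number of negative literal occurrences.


Scan each clause for negated literals.
Clause 1: 2 negative; Clause 2: 1 negative; Clause 3: 2 negative; Clause 4: 1 negative.
Total negative literal occurrences = 6.

6


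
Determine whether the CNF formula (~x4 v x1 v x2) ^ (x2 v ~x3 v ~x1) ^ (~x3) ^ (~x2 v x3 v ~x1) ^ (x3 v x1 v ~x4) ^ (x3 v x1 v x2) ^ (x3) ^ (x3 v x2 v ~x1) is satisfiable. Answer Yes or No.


Check all 16 possible truth assignments.
Number of satisfying assignments found: 0.
The formula is unsatisfiable.

No


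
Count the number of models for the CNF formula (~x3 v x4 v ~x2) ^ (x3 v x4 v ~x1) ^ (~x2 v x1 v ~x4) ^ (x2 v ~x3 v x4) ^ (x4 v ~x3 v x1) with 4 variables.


Enumerate all 16 truth assignments over 4 variables.
Test each against every clause.
Satisfying assignments found: 8.

8


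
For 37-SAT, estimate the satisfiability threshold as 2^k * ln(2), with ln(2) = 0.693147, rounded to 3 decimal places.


Using the asymptotic formula: threshold ~ 2^k * ln(2).
2^37 = 137438953472.
137438953472 * 0.693147 = 95265398282.256.

95265398282.256


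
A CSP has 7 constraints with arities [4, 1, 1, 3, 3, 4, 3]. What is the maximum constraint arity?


The arities are: 4, 1, 1, 3, 3, 4, 3.
Scan for the maximum value.
Maximum arity = 4.

4


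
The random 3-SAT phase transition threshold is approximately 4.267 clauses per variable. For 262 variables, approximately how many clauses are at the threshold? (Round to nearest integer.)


The 3-SAT phase transition occurs at approximately 4.267 clauses per variable.
m = 4.267 * 262 = 1117.954.
Rounded to nearest integer: 1118.

1118


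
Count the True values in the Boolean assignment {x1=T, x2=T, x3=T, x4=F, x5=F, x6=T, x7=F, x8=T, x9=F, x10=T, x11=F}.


The weight is the number of variables assigned True.
True variables: x1, x2, x3, x6, x8, x10.
Weight = 6.

6


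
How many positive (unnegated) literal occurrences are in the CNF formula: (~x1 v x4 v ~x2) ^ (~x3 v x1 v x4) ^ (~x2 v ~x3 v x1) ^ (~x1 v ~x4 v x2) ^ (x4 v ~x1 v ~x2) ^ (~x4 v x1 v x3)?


Scan each clause for unnegated literals.
Clause 1: 1 positive; Clause 2: 2 positive; Clause 3: 1 positive; Clause 4: 1 positive; Clause 5: 1 positive; Clause 6: 2 positive.
Total positive literal occurrences = 8.

8


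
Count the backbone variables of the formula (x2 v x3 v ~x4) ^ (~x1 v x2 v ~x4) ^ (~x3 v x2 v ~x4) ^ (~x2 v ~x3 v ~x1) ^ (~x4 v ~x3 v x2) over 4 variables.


Find all satisfying assignments: 10 model(s).
Check which variables have the same value in every model.
No variable is fixed across all models.
Backbone size = 0.

0


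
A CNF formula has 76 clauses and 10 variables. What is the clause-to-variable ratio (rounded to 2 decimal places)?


Clause-to-variable ratio = clauses / variables.
76 / 10 = 7.6.

7.6


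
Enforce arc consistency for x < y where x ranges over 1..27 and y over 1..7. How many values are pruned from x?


For the constraint x < y, x needs a supporting value in y's domain.
x can be at most 6 (one less than y's maximum).
Valid x values from domain: 6 out of 27.
Pruned = 27 - 6 = 21.

21


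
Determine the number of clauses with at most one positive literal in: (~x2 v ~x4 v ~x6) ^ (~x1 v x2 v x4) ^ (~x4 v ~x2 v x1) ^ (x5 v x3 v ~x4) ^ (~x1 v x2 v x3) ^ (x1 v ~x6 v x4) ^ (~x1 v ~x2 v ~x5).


A Horn clause has at most one positive literal.
Clause 1: 0 positive lit(s) -> Horn
Clause 2: 2 positive lit(s) -> not Horn
Clause 3: 1 positive lit(s) -> Horn
Clause 4: 2 positive lit(s) -> not Horn
Clause 5: 2 positive lit(s) -> not Horn
Clause 6: 2 positive lit(s) -> not Horn
Clause 7: 0 positive lit(s) -> Horn
Total Horn clauses = 3.

3


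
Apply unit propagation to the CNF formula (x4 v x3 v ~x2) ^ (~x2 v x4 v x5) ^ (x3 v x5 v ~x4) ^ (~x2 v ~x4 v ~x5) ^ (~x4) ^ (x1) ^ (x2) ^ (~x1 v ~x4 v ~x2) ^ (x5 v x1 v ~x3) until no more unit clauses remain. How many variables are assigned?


Unit propagation repeatedly assigns the literal in any unit clause, then simplifies.
Assignments in order: x4 = F, x1 = T, x2 = T, x3 = T, x5 = T.
No further unit clauses remain.
Total variables assigned = 5.

5


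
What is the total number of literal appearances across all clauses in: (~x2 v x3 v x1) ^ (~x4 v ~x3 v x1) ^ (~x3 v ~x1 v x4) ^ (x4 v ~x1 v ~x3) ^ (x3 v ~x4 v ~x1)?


Clause lengths: 3, 3, 3, 3, 3.
Sum = 3 + 3 + 3 + 3 + 3 = 15.

15


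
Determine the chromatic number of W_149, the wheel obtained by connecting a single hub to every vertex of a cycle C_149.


W_149 consists of the cycle C_149 together with a hub vertex adjacent to every cycle vertex.
The cycle C_149 needs 3 colors (odd cycle -> 3).
The hub is adjacent to every cycle vertex, so it must receive a new color distinct from all of them.
Chromatic number = 3 + 1 = 4.

4


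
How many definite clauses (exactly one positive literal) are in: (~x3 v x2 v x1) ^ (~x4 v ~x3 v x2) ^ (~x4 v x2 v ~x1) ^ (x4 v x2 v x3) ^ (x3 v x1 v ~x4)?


A definite clause has exactly one positive literal.
Clause 1: 2 positive -> not definite
Clause 2: 1 positive -> definite
Clause 3: 1 positive -> definite
Clause 4: 3 positive -> not definite
Clause 5: 2 positive -> not definite
Definite clause count = 2.

2


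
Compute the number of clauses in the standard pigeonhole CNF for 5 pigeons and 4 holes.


The PHP encoding has two parts:
1) At-least-one-hole clauses: 5 (one per pigeon, each with 4 literals).
2) At-most-one-pigeon-per-hole clauses: 4 holes * C(5,2) = 4 * 10 = 40.
Total clauses = 5 + 40 = 45.

45


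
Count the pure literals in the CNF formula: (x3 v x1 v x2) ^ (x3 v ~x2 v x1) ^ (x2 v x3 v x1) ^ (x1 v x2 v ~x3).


A pure literal appears in only one polarity across all clauses.
Pure literals: x1 (positive only).
Count = 1.

1


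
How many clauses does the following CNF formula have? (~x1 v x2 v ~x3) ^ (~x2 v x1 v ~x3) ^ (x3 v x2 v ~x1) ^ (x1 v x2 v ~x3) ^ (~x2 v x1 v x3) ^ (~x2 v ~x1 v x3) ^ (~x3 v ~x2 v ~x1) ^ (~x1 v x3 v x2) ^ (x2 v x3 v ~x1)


Each group enclosed in parentheses joined by ^ is one clause.
Counting the conjuncts: 9 clauses.

9


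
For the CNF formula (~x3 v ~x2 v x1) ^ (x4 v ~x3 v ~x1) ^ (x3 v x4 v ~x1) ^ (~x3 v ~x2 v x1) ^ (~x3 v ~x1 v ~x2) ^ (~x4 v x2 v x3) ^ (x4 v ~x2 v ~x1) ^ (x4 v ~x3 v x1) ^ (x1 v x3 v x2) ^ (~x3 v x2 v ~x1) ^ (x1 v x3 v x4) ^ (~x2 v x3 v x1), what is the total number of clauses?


Each group enclosed in parentheses joined by ^ is one clause.
Counting the conjuncts: 12 clauses.

12


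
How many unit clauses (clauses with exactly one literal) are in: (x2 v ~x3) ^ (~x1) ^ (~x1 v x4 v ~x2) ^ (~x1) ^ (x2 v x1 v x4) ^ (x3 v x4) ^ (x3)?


A unit clause contains exactly one literal.
Unit clauses found: (~x1), (~x1), (x3).
Count = 3.

3


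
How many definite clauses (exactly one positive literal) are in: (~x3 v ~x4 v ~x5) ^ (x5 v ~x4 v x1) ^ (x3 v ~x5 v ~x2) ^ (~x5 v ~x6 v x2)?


A definite clause has exactly one positive literal.
Clause 1: 0 positive -> not definite
Clause 2: 2 positive -> not definite
Clause 3: 1 positive -> definite
Clause 4: 1 positive -> definite
Definite clause count = 2.

2


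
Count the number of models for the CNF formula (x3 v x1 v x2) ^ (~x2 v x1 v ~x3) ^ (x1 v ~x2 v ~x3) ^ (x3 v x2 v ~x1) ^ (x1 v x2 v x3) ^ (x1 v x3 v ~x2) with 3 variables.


Enumerate all 8 truth assignments over 3 variables.
Test each against every clause.
Satisfying assignments found: 4.

4


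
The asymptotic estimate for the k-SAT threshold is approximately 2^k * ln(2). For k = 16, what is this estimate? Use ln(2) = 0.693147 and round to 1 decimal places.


Using the asymptotic formula: threshold ~ 2^k * ln(2).
2^16 = 65536.
65536 * 0.693147 = 45426.1.

45426.1


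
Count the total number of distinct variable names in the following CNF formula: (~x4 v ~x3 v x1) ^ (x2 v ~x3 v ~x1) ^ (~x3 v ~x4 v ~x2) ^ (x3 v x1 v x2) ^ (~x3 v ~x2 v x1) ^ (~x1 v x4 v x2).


Identify each distinct variable in the formula.
Variables found: x1, x2, x3, x4.
Total distinct variables = 4.

4


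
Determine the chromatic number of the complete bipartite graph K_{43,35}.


K_{43,35} is bipartite by definition: the two parts are independent sets, with every edge crossing between them.
Color all vertices in one part with color 1 and all vertices in the other part with color 2.
Since the graph has at least one edge, one color does not suffice.
Chromatic number = 2.

2


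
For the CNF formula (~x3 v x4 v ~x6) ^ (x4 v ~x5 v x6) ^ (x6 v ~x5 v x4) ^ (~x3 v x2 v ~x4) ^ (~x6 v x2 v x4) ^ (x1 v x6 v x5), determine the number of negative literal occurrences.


Scan each clause for negated literals.
Clause 1: 2 negative; Clause 2: 1 negative; Clause 3: 1 negative; Clause 4: 2 negative; Clause 5: 1 negative; Clause 6: 0 negative.
Total negative literal occurrences = 7.

7


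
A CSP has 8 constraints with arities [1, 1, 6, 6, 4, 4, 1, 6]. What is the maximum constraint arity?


The arities are: 1, 1, 6, 6, 4, 4, 1, 6.
Scan for the maximum value.
Maximum arity = 6.

6


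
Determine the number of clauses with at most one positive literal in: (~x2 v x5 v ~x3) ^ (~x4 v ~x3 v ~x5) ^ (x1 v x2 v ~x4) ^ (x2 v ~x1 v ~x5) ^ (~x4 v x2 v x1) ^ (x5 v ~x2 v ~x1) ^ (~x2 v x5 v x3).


A Horn clause has at most one positive literal.
Clause 1: 1 positive lit(s) -> Horn
Clause 2: 0 positive lit(s) -> Horn
Clause 3: 2 positive lit(s) -> not Horn
Clause 4: 1 positive lit(s) -> Horn
Clause 5: 2 positive lit(s) -> not Horn
Clause 6: 1 positive lit(s) -> Horn
Clause 7: 2 positive lit(s) -> not Horn
Total Horn clauses = 4.

4


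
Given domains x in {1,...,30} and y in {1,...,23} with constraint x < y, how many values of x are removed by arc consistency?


For the constraint x < y, x needs a supporting value in y's domain.
x can be at most 22 (one less than y's maximum).
Valid x values from domain: 22 out of 30.
Pruned = 30 - 22 = 8.

8


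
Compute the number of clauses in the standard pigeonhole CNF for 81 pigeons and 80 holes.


The PHP encoding has two parts:
1) At-least-one-hole clauses: 81 (one per pigeon, each with 80 literals).
2) At-most-one-pigeon-per-hole clauses: 80 holes * C(81,2) = 80 * 3240 = 259200.
Total clauses = 81 + 259200 = 259281.

259281


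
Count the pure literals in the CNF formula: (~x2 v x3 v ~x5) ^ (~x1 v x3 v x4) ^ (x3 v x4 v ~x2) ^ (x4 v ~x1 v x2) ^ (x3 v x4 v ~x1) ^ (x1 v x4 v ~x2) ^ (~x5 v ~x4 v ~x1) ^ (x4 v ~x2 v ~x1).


A pure literal appears in only one polarity across all clauses.
Pure literals: x3 (positive only), x5 (negative only).
Count = 2.

2


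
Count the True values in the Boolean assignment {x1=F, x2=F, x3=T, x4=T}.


The weight is the number of variables assigned True.
True variables: x3, x4.
Weight = 2.

2


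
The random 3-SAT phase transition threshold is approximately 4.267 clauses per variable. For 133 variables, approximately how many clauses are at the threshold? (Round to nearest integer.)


The 3-SAT phase transition occurs at approximately 4.267 clauses per variable.
m = 4.267 * 133 = 567.511.
Rounded to nearest integer: 568.

568


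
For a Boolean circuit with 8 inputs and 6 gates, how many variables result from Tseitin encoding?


The Tseitin transformation introduces one auxiliary variable per gate.
Total variables = inputs + gates = 8 + 6 = 14.

14


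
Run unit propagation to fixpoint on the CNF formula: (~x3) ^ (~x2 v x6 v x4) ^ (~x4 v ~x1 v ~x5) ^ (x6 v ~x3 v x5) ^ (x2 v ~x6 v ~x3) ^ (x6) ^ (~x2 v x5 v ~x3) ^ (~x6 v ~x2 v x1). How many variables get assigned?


Unit propagation repeatedly assigns the literal in any unit clause, then simplifies.
Assignments in order: x3 = F, x6 = T.
No further unit clauses remain.
Total variables assigned = 2.

2


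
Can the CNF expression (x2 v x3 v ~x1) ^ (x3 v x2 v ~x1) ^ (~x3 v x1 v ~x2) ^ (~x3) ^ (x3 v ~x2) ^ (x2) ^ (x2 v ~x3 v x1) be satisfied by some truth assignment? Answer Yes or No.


Check all 8 possible truth assignments.
Number of satisfying assignments found: 0.
The formula is unsatisfiable.

No


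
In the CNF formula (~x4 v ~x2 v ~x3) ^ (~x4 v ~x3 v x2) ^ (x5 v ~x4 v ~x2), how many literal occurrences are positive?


Scan each clause for unnegated literals.
Clause 1: 0 positive; Clause 2: 1 positive; Clause 3: 1 positive.
Total positive literal occurrences = 2.

2


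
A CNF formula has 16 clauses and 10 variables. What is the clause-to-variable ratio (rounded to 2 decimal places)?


Clause-to-variable ratio = clauses / variables.
16 / 10 = 1.6.

1.6


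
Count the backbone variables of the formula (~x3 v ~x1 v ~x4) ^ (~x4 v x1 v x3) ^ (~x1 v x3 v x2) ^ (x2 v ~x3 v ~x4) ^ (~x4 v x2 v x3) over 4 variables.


Find all satisfying assignments: 9 model(s).
Check which variables have the same value in every model.
No variable is fixed across all models.
Backbone size = 0.

0


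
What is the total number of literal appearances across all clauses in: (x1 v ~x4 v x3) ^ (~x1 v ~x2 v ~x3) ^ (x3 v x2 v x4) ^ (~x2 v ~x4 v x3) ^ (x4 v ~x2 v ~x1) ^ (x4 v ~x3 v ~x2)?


Clause lengths: 3, 3, 3, 3, 3, 3.
Sum = 3 + 3 + 3 + 3 + 3 + 3 = 18.

18


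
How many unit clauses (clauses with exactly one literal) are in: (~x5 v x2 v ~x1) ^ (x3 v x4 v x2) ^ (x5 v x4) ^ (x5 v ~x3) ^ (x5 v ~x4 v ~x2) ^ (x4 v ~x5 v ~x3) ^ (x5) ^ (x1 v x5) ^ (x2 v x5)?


A unit clause contains exactly one literal.
Unit clauses found: (x5).
Count = 1.

1


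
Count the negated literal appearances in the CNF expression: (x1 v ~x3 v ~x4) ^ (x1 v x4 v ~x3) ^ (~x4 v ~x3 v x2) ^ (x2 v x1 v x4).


Scan each clause for negated literals.
Clause 1: 2 negative; Clause 2: 1 negative; Clause 3: 2 negative; Clause 4: 0 negative.
Total negative literal occurrences = 5.

5


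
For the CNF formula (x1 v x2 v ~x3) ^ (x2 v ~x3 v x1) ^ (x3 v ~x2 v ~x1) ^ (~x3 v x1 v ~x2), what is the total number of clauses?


Each group enclosed in parentheses joined by ^ is one clause.
Counting the conjuncts: 4 clauses.

4


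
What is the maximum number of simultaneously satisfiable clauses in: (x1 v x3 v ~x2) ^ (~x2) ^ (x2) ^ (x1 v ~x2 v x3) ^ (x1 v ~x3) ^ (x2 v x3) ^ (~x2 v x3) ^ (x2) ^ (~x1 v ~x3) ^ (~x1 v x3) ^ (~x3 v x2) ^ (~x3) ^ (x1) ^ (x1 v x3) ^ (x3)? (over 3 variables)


Enumerate all 8 truth assignments.
For each, count how many of the 15 clauses are satisfied.
The formula is not fully satisfiable, so the maximum is below 15.
Maximum simultaneously satisfiable clauses = 12.

12


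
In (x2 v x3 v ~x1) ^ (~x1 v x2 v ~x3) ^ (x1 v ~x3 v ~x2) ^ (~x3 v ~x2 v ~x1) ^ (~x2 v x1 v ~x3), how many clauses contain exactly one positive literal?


A definite clause has exactly one positive literal.
Clause 1: 2 positive -> not definite
Clause 2: 1 positive -> definite
Clause 3: 1 positive -> definite
Clause 4: 0 positive -> not definite
Clause 5: 1 positive -> definite
Definite clause count = 3.

3


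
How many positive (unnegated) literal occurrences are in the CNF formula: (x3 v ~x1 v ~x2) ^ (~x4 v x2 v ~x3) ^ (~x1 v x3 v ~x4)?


Scan each clause for unnegated literals.
Clause 1: 1 positive; Clause 2: 1 positive; Clause 3: 1 positive.
Total positive literal occurrences = 3.

3


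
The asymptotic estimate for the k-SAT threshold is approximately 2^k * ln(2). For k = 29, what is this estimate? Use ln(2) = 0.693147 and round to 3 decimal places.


Using the asymptotic formula: threshold ~ 2^k * ln(2).
2^29 = 536870912.
536870912 * 0.693147 = 372130462.04.

372130462.04


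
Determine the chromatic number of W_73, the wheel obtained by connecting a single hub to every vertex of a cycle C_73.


W_73 consists of the cycle C_73 together with a hub vertex adjacent to every cycle vertex.
The cycle C_73 needs 3 colors (odd cycle -> 3).
The hub is adjacent to every cycle vertex, so it must receive a new color distinct from all of them.
Chromatic number = 3 + 1 = 4.

4


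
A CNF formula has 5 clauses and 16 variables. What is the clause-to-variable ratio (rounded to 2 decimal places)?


Clause-to-variable ratio = clauses / variables.
5 / 16 = 0.31.

0.31


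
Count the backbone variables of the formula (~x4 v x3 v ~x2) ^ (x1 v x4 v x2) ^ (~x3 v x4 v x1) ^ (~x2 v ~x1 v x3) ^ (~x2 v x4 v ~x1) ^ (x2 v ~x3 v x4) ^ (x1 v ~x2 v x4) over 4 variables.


Find all satisfying assignments: 7 model(s).
Check which variables have the same value in every model.
No variable is fixed across all models.
Backbone size = 0.

0


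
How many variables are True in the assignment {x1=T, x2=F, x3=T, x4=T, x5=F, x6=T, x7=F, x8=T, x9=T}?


The weight is the number of variables assigned True.
True variables: x1, x3, x4, x6, x8, x9.
Weight = 6.

6


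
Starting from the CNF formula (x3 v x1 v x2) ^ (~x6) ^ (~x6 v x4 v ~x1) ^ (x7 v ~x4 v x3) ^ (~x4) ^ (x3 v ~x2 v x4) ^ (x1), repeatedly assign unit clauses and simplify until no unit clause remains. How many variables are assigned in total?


Unit propagation repeatedly assigns the literal in any unit clause, then simplifies.
Assignments in order: x6 = F, x4 = F, x1 = T.
No further unit clauses remain.
Total variables assigned = 3.

3


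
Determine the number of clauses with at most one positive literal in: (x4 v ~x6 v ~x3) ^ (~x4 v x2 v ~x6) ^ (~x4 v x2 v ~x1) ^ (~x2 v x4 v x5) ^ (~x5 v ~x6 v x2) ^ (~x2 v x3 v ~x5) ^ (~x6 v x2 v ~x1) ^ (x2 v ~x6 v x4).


A Horn clause has at most one positive literal.
Clause 1: 1 positive lit(s) -> Horn
Clause 2: 1 positive lit(s) -> Horn
Clause 3: 1 positive lit(s) -> Horn
Clause 4: 2 positive lit(s) -> not Horn
Clause 5: 1 positive lit(s) -> Horn
Clause 6: 1 positive lit(s) -> Horn
Clause 7: 1 positive lit(s) -> Horn
Clause 8: 2 positive lit(s) -> not Horn
Total Horn clauses = 6.

6


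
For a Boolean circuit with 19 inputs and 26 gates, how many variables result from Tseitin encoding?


The Tseitin transformation introduces one auxiliary variable per gate.
Total variables = inputs + gates = 19 + 26 = 45.

45


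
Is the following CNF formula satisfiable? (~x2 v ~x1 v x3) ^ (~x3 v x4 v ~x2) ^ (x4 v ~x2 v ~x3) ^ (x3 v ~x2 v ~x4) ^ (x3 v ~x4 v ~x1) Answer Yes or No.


Check all 16 possible truth assignments.
Number of satisfying assignments found: 10.
The formula is satisfiable.

Yes


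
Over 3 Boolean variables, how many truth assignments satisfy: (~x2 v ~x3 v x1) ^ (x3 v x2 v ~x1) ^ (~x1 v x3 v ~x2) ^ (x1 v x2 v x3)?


Enumerate all 8 truth assignments over 3 variables.
Test each against every clause.
Satisfying assignments found: 4.

4


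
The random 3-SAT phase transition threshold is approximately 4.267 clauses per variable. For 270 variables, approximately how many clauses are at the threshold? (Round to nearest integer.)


The 3-SAT phase transition occurs at approximately 4.267 clauses per variable.
m = 4.267 * 270 = 1152.09.
Rounded to nearest integer: 1152.

1152


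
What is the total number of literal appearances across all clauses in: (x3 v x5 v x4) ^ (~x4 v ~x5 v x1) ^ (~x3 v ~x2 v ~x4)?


Clause lengths: 3, 3, 3.
Sum = 3 + 3 + 3 = 9.

9


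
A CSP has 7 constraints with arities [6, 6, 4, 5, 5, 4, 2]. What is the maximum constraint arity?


The arities are: 6, 6, 4, 5, 5, 4, 2.
Scan for the maximum value.
Maximum arity = 6.

6


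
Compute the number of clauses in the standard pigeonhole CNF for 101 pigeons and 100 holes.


The PHP encoding has two parts:
1) At-least-one-hole clauses: 101 (one per pigeon, each with 100 literals).
2) At-most-one-pigeon-per-hole clauses: 100 holes * C(101,2) = 100 * 5050 = 505000.
Total clauses = 101 + 505000 = 505101.

505101


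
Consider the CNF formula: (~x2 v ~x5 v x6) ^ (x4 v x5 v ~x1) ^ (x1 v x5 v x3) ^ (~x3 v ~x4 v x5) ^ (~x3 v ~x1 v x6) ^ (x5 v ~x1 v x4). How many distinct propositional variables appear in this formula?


Identify each distinct variable in the formula.
Variables found: x1, x2, x3, x4, x5, x6.
Total distinct variables = 6.

6


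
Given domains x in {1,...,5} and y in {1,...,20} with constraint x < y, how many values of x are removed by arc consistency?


For the constraint x < y, x needs a supporting value in y's domain.
x can be at most 19 (one less than y's maximum).
Valid x values from domain: 5 out of 5.
Pruned = 5 - 5 = 0.

0


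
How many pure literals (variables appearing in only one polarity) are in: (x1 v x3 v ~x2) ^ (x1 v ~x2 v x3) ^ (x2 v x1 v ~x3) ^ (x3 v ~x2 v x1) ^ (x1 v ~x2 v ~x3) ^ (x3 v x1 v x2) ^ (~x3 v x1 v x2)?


A pure literal appears in only one polarity across all clauses.
Pure literals: x1 (positive only).
Count = 1.

1


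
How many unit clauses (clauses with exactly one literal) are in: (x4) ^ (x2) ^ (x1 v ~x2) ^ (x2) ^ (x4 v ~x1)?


A unit clause contains exactly one literal.
Unit clauses found: (x4), (x2), (x2).
Count = 3.

3


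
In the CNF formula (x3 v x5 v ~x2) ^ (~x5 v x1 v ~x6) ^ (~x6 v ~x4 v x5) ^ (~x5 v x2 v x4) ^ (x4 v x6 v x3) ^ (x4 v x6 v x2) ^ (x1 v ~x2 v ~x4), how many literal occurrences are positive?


Scan each clause for unnegated literals.
Clause 1: 2 positive; Clause 2: 1 positive; Clause 3: 1 positive; Clause 4: 2 positive; Clause 5: 3 positive; Clause 6: 3 positive; Clause 7: 1 positive.
Total positive literal occurrences = 13.

13


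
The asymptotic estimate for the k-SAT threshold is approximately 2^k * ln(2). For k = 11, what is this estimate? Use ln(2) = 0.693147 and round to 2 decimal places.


Using the asymptotic formula: threshold ~ 2^k * ln(2).
2^11 = 2048.
2048 * 0.693147 = 1419.57.

1419.57


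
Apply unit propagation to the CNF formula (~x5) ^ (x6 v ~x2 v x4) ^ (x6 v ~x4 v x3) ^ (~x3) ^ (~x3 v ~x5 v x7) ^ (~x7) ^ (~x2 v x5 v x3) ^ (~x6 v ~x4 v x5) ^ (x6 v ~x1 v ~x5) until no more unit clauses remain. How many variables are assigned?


Unit propagation repeatedly assigns the literal in any unit clause, then simplifies.
Assignments in order: x5 = F, x3 = F, x7 = F, x2 = F.
No further unit clauses remain.
Total variables assigned = 4.

4


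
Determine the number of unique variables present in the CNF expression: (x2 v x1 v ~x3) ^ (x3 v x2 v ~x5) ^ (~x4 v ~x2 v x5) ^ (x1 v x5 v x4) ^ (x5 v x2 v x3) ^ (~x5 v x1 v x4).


Identify each distinct variable in the formula.
Variables found: x1, x2, x3, x4, x5.
Total distinct variables = 5.

5


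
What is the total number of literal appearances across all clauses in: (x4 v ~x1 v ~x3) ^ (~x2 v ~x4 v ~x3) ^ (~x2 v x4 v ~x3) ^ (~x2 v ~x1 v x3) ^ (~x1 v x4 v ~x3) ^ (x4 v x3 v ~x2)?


Clause lengths: 3, 3, 3, 3, 3, 3.
Sum = 3 + 3 + 3 + 3 + 3 + 3 = 18.

18


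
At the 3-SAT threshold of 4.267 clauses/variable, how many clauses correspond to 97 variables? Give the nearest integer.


The 3-SAT phase transition occurs at approximately 4.267 clauses per variable.
m = 4.267 * 97 = 413.899.
Rounded to nearest integer: 414.

414


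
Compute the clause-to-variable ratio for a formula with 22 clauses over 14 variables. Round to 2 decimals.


Clause-to-variable ratio = clauses / variables.
22 / 14 = 1.57.

1.57


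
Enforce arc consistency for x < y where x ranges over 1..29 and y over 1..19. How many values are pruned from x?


For the constraint x < y, x needs a supporting value in y's domain.
x can be at most 18 (one less than y's maximum).
Valid x values from domain: 18 out of 29.
Pruned = 29 - 18 = 11.

11


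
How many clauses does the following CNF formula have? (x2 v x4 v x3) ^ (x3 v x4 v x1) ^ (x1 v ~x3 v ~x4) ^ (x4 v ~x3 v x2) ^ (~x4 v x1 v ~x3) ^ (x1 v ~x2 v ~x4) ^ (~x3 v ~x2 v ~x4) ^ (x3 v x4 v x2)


Each group enclosed in parentheses joined by ^ is one clause.
Counting the conjuncts: 8 clauses.

8


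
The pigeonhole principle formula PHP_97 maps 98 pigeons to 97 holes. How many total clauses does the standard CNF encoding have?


The PHP encoding has two parts:
1) At-least-one-hole clauses: 98 (one per pigeon, each with 97 literals).
2) At-most-one-pigeon-per-hole clauses: 97 holes * C(98,2) = 97 * 4753 = 461041.
Total clauses = 98 + 461041 = 461139.

461139


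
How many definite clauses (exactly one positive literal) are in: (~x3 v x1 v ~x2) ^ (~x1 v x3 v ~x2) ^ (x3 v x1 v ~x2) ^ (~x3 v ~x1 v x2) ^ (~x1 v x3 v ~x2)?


A definite clause has exactly one positive literal.
Clause 1: 1 positive -> definite
Clause 2: 1 positive -> definite
Clause 3: 2 positive -> not definite
Clause 4: 1 positive -> definite
Clause 5: 1 positive -> definite
Definite clause count = 4.

4


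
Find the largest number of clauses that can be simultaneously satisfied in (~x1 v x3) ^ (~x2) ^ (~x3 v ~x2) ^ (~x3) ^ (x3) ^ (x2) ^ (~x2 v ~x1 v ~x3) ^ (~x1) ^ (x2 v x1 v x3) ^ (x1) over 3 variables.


Enumerate all 8 truth assignments.
For each, count how many of the 10 clauses are satisfied.
The formula is not fully satisfiable, so the maximum is below 10.
Maximum simultaneously satisfiable clauses = 7.

7


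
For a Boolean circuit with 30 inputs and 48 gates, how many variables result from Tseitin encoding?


The Tseitin transformation introduces one auxiliary variable per gate.
Total variables = inputs + gates = 30 + 48 = 78.

78


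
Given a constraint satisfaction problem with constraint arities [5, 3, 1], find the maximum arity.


The arities are: 5, 3, 1.
Scan for the maximum value.
Maximum arity = 5.

5


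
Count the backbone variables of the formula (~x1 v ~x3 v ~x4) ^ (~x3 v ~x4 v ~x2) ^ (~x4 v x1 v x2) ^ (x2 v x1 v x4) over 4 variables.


Find all satisfying assignments: 9 model(s).
Check which variables have the same value in every model.
No variable is fixed across all models.
Backbone size = 0.

0


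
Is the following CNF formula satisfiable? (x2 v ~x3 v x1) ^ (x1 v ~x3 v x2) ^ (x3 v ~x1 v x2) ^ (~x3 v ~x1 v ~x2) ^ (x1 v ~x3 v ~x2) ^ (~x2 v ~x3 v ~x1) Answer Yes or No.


Check all 8 possible truth assignments.
Number of satisfying assignments found: 4.
The formula is satisfiable.

Yes


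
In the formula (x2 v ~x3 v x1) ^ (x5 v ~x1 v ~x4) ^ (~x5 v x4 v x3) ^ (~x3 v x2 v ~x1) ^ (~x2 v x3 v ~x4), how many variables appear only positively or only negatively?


A pure literal appears in only one polarity across all clauses.
No pure literals found.
Count = 0.

0


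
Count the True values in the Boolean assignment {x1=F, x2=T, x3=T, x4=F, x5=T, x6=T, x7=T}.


The weight is the number of variables assigned True.
True variables: x2, x3, x5, x6, x7.
Weight = 5.

5


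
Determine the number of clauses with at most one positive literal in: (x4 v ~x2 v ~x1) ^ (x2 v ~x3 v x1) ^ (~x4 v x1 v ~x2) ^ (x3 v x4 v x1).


A Horn clause has at most one positive literal.
Clause 1: 1 positive lit(s) -> Horn
Clause 2: 2 positive lit(s) -> not Horn
Clause 3: 1 positive lit(s) -> Horn
Clause 4: 3 positive lit(s) -> not Horn
Total Horn clauses = 2.

2


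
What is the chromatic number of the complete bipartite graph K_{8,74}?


K_{8,74} is bipartite by definition: the two parts are independent sets, with every edge crossing between them.
Color all vertices in one part with color 1 and all vertices in the other part with color 2.
Since the graph has at least one edge, one color does not suffice.
Chromatic number = 2.

2


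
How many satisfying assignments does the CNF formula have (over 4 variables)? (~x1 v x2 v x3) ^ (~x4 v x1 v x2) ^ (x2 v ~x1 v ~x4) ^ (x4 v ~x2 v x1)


Enumerate all 16 truth assignments over 4 variables.
Test each against every clause.
Satisfying assignments found: 9.

9


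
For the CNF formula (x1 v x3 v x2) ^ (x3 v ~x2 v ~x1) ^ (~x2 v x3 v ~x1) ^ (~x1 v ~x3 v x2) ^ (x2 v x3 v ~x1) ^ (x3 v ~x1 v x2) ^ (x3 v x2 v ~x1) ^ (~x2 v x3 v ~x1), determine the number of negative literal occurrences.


Scan each clause for negated literals.
Clause 1: 0 negative; Clause 2: 2 negative; Clause 3: 2 negative; Clause 4: 2 negative; Clause 5: 1 negative; Clause 6: 1 negative; Clause 7: 1 negative; Clause 8: 2 negative.
Total negative literal occurrences = 11.

11


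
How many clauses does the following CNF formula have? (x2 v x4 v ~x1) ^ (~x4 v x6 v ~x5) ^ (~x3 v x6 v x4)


Each group enclosed in parentheses joined by ^ is one clause.
Counting the conjuncts: 3 clauses.

3


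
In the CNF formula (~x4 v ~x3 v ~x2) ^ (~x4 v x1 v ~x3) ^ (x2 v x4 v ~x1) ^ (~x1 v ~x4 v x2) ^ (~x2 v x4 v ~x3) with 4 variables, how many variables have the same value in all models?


Find all satisfying assignments: 7 model(s).
Check which variables have the same value in every model.
No variable is fixed across all models.
Backbone size = 0.

0


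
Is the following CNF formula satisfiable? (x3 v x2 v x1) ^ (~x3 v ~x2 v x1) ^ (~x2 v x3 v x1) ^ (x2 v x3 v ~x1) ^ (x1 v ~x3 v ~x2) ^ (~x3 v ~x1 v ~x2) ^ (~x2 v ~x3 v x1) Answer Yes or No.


Check all 8 possible truth assignments.
Number of satisfying assignments found: 3.
The formula is satisfiable.

Yes


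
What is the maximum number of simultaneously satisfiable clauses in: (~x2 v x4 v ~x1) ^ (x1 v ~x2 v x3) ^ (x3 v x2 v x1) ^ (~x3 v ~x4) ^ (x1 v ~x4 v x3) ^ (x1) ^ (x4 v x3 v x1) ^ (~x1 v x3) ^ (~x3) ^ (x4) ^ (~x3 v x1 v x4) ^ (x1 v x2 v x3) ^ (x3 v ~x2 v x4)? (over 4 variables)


Enumerate all 16 truth assignments.
For each, count how many of the 13 clauses are satisfied.
The formula is not fully satisfiable, so the maximum is below 13.
Maximum simultaneously satisfiable clauses = 12.

12


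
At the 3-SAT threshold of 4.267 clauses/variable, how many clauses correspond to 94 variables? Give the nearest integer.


The 3-SAT phase transition occurs at approximately 4.267 clauses per variable.
m = 4.267 * 94 = 401.098.
Rounded to nearest integer: 401.

401


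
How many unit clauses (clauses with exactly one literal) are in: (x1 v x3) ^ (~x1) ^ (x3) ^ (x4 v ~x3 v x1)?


A unit clause contains exactly one literal.
Unit clauses found: (~x1), (x3).
Count = 2.

2


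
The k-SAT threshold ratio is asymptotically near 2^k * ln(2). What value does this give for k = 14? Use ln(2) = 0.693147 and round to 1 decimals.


Using the asymptotic formula: threshold ~ 2^k * ln(2).
2^14 = 16384.
16384 * 0.693147 = 11356.5.

11356.5


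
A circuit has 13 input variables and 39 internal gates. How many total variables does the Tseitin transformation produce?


The Tseitin transformation introduces one auxiliary variable per gate.
Total variables = inputs + gates = 13 + 39 = 52.

52


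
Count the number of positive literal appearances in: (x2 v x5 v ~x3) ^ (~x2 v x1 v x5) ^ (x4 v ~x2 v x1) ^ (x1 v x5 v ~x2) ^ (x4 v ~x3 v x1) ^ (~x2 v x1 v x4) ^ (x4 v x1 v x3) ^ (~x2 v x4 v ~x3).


Scan each clause for unnegated literals.
Clause 1: 2 positive; Clause 2: 2 positive; Clause 3: 2 positive; Clause 4: 2 positive; Clause 5: 2 positive; Clause 6: 2 positive; Clause 7: 3 positive; Clause 8: 1 positive.
Total positive literal occurrences = 16.

16


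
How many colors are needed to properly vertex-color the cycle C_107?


An odd cycle cannot be 2-colored: alternating two colors around the cycle returns to the start with a conflict.
Since 107 is odd, three colors are required (and three suffice).
Chromatic number = 3.

3


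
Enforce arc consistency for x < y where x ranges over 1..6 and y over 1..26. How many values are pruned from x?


For the constraint x < y, x needs a supporting value in y's domain.
x can be at most 25 (one less than y's maximum).
Valid x values from domain: 6 out of 6.
Pruned = 6 - 6 = 0.

0


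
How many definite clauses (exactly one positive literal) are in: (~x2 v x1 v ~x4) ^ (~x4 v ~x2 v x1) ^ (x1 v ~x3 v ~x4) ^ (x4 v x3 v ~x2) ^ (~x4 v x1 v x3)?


A definite clause has exactly one positive literal.
Clause 1: 1 positive -> definite
Clause 2: 1 positive -> definite
Clause 3: 1 positive -> definite
Clause 4: 2 positive -> not definite
Clause 5: 2 positive -> not definite
Definite clause count = 3.

3


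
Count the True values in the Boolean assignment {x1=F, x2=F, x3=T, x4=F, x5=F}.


The weight is the number of variables assigned True.
True variables: x3.
Weight = 1.

1


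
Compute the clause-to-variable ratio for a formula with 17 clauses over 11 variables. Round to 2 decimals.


Clause-to-variable ratio = clauses / variables.
17 / 11 = 1.55.

1.55


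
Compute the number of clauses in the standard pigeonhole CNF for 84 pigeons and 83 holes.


The PHP encoding has two parts:
1) At-least-one-hole clauses: 84 (one per pigeon, each with 83 literals).
2) At-most-one-pigeon-per-hole clauses: 83 holes * C(84,2) = 83 * 3486 = 289338.
Total clauses = 84 + 289338 = 289422.

289422


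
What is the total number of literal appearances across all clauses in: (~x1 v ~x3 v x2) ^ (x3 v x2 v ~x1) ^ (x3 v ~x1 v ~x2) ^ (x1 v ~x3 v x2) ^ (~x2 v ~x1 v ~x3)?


Clause lengths: 3, 3, 3, 3, 3.
Sum = 3 + 3 + 3 + 3 + 3 = 15.

15


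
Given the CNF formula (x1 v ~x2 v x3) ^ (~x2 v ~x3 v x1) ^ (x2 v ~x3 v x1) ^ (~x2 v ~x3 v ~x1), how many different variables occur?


Identify each distinct variable in the formula.
Variables found: x1, x2, x3.
Total distinct variables = 3.

3


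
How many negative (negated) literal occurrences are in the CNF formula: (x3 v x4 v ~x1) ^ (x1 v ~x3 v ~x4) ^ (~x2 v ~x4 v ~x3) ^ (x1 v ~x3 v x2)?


Scan each clause for negated literals.
Clause 1: 1 negative; Clause 2: 2 negative; Clause 3: 3 negative; Clause 4: 1 negative.
Total negative literal occurrences = 7.

7


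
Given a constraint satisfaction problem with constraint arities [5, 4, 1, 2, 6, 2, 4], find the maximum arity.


The arities are: 5, 4, 1, 2, 6, 2, 4.
Scan for the maximum value.
Maximum arity = 6.

6


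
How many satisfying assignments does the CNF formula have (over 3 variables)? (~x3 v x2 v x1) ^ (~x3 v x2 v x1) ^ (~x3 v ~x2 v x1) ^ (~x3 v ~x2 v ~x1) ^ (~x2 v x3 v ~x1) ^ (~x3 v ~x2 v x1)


Enumerate all 8 truth assignments over 3 variables.
Test each against every clause.
Satisfying assignments found: 4.

4


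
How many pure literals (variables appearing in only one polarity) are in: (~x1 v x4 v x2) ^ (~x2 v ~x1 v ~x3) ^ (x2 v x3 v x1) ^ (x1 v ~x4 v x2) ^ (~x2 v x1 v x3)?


A pure literal appears in only one polarity across all clauses.
No pure literals found.
Count = 0.

0
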